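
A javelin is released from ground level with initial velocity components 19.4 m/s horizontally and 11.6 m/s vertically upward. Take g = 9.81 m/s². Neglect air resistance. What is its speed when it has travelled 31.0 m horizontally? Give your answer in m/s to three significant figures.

At x = 31.0 m, t = x/vₓ = 31.0/19.40 = 1.598 s.
Vertical velocity there: v_y = v_y0 − g t = 11.60 − 9.81 × 1.598 = −4.076 m/s.
Speed: √(vₓ² + v_y²) = √(19.40² + 4.076²) = 19.82 m/s.

19.8 m/s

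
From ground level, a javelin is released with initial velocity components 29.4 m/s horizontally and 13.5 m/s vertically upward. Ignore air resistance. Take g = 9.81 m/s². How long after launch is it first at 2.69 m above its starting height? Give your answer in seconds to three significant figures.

0.216 s

Set y = v_y0 t − ½ g t² = 2.69: 4.905 t² − 13.50 t + 2.69 = 0.
Quadratic formula: t = (13.50 ± √129.47) / 9.81 = (13.50 ± 11.38) / 9.81 → t = 0.2163 s or 2.536 s.
The first (ascending) time is 0.2163 s.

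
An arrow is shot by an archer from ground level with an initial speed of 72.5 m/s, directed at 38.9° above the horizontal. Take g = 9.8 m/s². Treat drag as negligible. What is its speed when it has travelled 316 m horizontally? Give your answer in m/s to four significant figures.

Components: vₓ = 72.50 cos 38.9° = 56.42 m/s, v_y0 = 72.50 sin 38.9° = 45.53 m/s.
Time to reach x = 316 m: t = x/vₓ = 316/56.42 = 5.601 s.
Vertical velocity there: v_y = v_y0 − g t = 45.53 − 9.80 × 5.601 = −9.358 m/s.
Speed: √(vₓ² + v_y²) = √(56.42² + 9.358²) = 57.19 m/s.

57.19 m/s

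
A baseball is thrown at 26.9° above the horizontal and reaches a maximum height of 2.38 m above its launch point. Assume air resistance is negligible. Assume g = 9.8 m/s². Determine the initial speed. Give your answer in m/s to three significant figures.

At the peak v_y = 0, so v_y0 = √(2gH) = √(2 × 9.80 × 2.38) = 6.830 m/s.
v_y0 = v₀ sin θ ⇒ v₀ = 6.830 / sin 26.9° = 15.10 m/s.

15.1 m/s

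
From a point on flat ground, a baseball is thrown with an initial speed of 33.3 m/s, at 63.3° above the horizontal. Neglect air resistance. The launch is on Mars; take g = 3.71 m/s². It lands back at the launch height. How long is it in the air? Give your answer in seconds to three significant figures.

Horizontal component vₓ = 33.30 cos 63.3° = 14.96 m/s; vertical v_y0 = 33.30 sin 63.3° = 29.75 m/s.
It returns to y = 0 when t = 2 v_y0 / g = 2(29.75)/3.71 = 16.04 s.

16.0 s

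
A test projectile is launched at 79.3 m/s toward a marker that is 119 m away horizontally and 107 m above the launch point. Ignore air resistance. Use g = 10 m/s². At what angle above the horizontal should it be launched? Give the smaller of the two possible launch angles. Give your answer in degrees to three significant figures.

Trajectory: y = x tanθ − g x² (1 + tan²θ)/(2v₀²). With x = 119, y = 107, v₀ = 79.3, g = 10.0:
11.26 tan²θ − 119 tanθ + (118.3) = 0.
tanθ = [119 ± √(119² − 4 × 11.26 × (118.3))] / (2 × 11.26) = (119 ± 93.99) / 22.52, giving tanθ = 1.110 or 9.458.
θ = 48.00° or 83.96°; the smaller is 48.00°.

48.0°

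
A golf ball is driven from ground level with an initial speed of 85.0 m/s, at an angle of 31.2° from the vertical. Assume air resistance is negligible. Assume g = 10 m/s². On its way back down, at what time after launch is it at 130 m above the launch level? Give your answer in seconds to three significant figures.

vₓ = 85.00 sin 31.2° = 44.03 m/s; v_y0 = 85.00 cos 31.2° = 72.71 m/s.
Set y = v_y0 t − ½ g t² = 130: 5.000 t² − 72.71 t + 130 = 0.
Quadratic formula: t = (72.71 ± √2686.2) / 10.0 = (72.71 ± 51.83) / 10.0 → t = 2.088 s or 12.45 s.
The descending-branch root is 12.45 s.

12.5 s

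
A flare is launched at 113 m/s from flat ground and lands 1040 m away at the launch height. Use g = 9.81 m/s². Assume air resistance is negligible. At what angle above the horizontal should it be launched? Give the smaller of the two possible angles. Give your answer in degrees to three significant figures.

Level-ground range R = v₀² sin(2θ)/g ⇒ sin(2θ) = gR/v₀² = 9.81 × 1040 / 113² = 0.7990.
2θ = 53.03° or 180° − 53.03° = 127.0°, so θ = 26.52° or 63.48°.
The smaller angle is 26.52°.

26.5°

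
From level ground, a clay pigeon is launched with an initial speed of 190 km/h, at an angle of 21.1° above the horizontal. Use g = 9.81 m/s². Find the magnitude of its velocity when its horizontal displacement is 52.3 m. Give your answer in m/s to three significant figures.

Convert: 190 km/h = 190/3.6 = 52.78 m/s.
Components: vₓ = 52.78 cos 21.1° = 49.24 m/s, v_y0 = 52.78 sin 21.1° = 19.00 m/s.
x = vₓ t ⇒ t = 52.3/49.24 = 1.062 s.
Vertical velocity there: v_y = v_y0 − g t = 19.00 − 9.81 × 1.062 = 8.580 m/s.
Speed: √(vₓ² + v_y²) = √(49.24² + 8.580²) = 49.98 m/s.

50.0 m/s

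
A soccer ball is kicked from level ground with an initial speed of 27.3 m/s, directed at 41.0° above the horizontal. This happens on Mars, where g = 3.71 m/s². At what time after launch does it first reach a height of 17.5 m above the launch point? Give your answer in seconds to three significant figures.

vₓ = 27.30 cos 41.0° = 20.60 m/s; v_y0 = 27.30 sin 41.0° = 17.91 m/s.
Require v_y0 t − ½ g t² = 17.5, i.e. 1.855 t² − 17.91 t + 17.5 = 0.
t = [17.91 ± √(17.91² − 2·3.71·17.5)] / 3.71 = (17.91 ± 13.82) / 3.71, so t = 1.103 s or t = 8.552 s.
The first (ascending) time is 1.103 s.

1.10 s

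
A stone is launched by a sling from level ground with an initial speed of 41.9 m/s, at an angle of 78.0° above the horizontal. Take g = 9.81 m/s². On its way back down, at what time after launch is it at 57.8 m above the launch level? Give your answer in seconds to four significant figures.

Horizontal component vₓ = 41.90 cos 78.0° = 8.711 m/s; vertical v_y0 = 41.90 sin 78.0° = 40.98 m/s.
Set y = v_y0 t − ½ g t² = 57.8: 4.905 t² − 40.98 t + 57.8 = 0.
Quadratic formula: t = (40.98 ± √545.68) / 9.81 = (40.98 ± 23.36) / 9.81 → t = 1.797 s or 6.559 s.
The descending-branch root is 6.559 s.

6.559 s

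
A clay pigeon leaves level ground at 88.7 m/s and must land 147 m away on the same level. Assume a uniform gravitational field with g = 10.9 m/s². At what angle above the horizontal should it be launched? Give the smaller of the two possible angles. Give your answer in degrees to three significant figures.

Level-ground range R = v₀² sin(2θ)/g ⇒ sin(2θ) = gR/v₀² = 10.9 × 147 / 88.7² = 0.2037.
2θ = 11.75° or 180° − 11.75° = 168.2°, so θ = 5.875° or 84.12°.
The smaller angle is 5.875°.

5.88°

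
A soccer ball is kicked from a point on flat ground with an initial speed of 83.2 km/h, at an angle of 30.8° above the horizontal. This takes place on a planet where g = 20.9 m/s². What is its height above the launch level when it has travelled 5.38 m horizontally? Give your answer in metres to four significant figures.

Convert: 83.2 km/h = 83.2/3.6 = 23.11 m/s.
Resolve: vₓ = 23.11 cos 30.8° = 19.85 m/s and v_y0 = 23.11 sin 30.8° = 11.83 m/s.
At x = 5.38 m, t = x/vₓ = 5.38/19.85 = 0.2710 s.
Height: y = v_y0 t − ½ g t² = 11.83 × 0.2710 − 10.45 × 0.2710² = 3.207 − 0.7675 = 2.440 m.

2.440 m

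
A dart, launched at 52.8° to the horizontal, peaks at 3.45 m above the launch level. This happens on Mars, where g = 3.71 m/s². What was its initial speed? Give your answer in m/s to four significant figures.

6.352 m/s

At the peak v_y = 0, so v_y0 = √(2gH) = √(2 × 3.71 × 3.45) = 5.060 m/s.
v_y0 = v₀ sin θ ⇒ v₀ = 5.060 / sin 52.8° = 6.352 m/s.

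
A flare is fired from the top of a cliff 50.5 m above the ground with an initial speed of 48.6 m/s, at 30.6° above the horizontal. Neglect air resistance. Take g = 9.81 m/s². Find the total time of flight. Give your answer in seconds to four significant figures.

Components: vₓ = 48.60 cos 30.6° = 41.83 m/s, v_y0 = 48.60 sin 30.6° = 24.74 m/s.
The projectile lands when y = 50.5 + (24.74) t − ½·9.81·t² = 0. Positive root: t = (24.74 + √(24.74² + 2·9.81·50.5)) / 9.81 = (24.74 + 40.04) / 9.81 = 6.603 s.

6.603 s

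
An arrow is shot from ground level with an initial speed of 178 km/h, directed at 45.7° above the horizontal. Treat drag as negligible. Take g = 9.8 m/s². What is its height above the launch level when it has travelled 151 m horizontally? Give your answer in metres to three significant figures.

61.0 m

Convert: 178 km/h = 178/3.6 = 49.44 m/s.
Horizontal component vₓ = 49.44 cos 45.7° = 34.53 m/s; vertical v_y0 = 49.44 sin 45.7° = 35.39 m/s.
x = vₓ t ⇒ t = 151/34.53 = 4.373 s.
Height: y = v_y0 t − ½ g t² = 35.39 × 4.373 − 4.900 × 4.373² = 154.7 − 93.69 = 61.05 m.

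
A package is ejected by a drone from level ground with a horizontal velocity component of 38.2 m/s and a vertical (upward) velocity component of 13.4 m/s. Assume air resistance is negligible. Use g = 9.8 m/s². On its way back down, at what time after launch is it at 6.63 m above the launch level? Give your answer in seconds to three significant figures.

2.09 s

Set y = v_y0 t − ½ g t² = 6.63: 4.900 t² − 13.40 t + 6.63 = 0.
t = [13.40 ± √(13.40² − 2·9.80·6.63)] / 9.80 = (13.40 ± 7.044) / 9.80, so t = 0.6486 s or t = 2.086 s.
The descending-branch root is 2.086 s.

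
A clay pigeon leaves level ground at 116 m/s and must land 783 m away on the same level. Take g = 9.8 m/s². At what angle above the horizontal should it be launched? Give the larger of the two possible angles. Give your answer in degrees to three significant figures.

72.6°

R = v₀² sin 2θ / g gives sin 2θ = gR/v₀² = 9.80·783/116² = 0.5703.
2θ = 34.77° or 180° − 34.77° = 145.2°, so θ = 17.38° or 72.62°.
The larger angle is 72.62°.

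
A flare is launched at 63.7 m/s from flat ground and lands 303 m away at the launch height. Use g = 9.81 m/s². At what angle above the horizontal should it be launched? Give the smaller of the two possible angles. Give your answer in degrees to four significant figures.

23.55°

R = v₀² sin 2θ / g gives sin 2θ = gR/v₀² = 9.81·303/63.7² = 0.7325.
2θ = 47.10° or 180° − 47.10° = 132.9°, so θ = 23.55° or 66.45°.
The smaller angle is 23.55°.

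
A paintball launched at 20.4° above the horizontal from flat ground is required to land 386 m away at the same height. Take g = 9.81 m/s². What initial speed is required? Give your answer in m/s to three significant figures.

76.1 m/s

Level-ground range: R = v₀² sin(2θ)/g, so v₀ = √(gR / sin 2θ).
v₀ = √(9.81 × 386 / sin 40.80°) = √(3787 / 0.6534) = √5795.1 = 76.13 m/s.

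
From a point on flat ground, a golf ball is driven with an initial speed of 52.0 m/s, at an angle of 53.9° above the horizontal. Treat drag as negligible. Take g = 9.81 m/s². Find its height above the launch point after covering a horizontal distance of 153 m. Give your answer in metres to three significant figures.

Components: vₓ = 52.00 cos 53.9° = 30.64 m/s, v_y0 = 52.00 sin 53.9° = 42.02 m/s.
At x = 153 m, t = x/vₓ = 153/30.64 = 4.994 s.
Height: y = v_y0 t − ½ g t² = 42.02 × 4.994 − 4.905 × 4.994² = 209.8 − 122.3 = 87.50 m.

87.5 m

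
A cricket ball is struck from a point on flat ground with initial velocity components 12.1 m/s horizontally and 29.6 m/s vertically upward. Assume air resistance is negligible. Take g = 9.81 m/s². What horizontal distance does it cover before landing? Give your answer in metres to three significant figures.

Flight time T = 2 v_y0 / g = 6.035 s.
Horizontal distance R = vₓ T = 12.10 × 6.035 = 73.02 m.

73.0 m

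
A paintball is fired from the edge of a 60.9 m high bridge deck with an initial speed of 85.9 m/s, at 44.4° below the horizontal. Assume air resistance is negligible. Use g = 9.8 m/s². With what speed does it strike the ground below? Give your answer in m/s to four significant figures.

92.59 m/s

Components: vₓ = 85.90 cos 44.4° = 61.37 m/s, v_y0 = −60.10 m/s (downward).
With up positive and y = 0 at the ground: y(t) = 60.9 + (−60.10) t − 4.900 t². Setting y = 0 and taking the positive root: t = [−60.10 + √(60.10² + 2·9.80·60.9)] / 9.80 = (−60.10 + 69.32) / 9.80 = 0.9411 s.
Vertical velocity at impact: v_y = v_y0 − g t = −60.10 − 9.80 × 0.9411 = −69.32 m/s.
Speed: |v| = √(vₓ² + v_y²) = √(61.37² + 69.32²) = 92.59 m/s.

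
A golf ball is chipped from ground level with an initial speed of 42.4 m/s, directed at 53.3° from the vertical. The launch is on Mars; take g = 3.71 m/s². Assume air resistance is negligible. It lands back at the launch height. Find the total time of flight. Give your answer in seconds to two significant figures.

14 s

Components: vₓ = 42.40 sin 53.3° = 34.00 m/s, v_y0 = 42.40 cos 53.3° = 25.34 m/s.
Time of flight on level ground: T = 2 v_y0 / g = 2 × 25.34 / 3.71 = 13.66 s.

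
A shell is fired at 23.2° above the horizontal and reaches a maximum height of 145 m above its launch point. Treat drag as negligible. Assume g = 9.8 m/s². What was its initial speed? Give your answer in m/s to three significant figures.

At the peak v_y = 0, so v_y0 = √(2gH) = √(2 × 9.80 × 145) = 53.31 m/s.
v_y0 = v₀ sin θ ⇒ v₀ = 53.31 / sin 23.2° = 135.3 m/s.

135 m/s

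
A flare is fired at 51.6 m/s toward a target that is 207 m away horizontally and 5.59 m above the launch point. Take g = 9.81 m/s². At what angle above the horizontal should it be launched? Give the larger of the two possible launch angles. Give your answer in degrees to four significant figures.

64.71°

Trajectory: y = x tanθ − g x² (1 + tan²θ)/(2v₀²). With x = 207, y = 5.59, v₀ = 51.6, g = 9.81:
78.94 tan²θ − 207 tanθ + (84.53) = 0.
tanθ = [207 ± √(207² − 4 × 78.94 × (84.53))] / (2 × 78.94) = (207 ± 127.1) / 157.9, giving tanθ = 0.5060 or 2.116.
θ = 26.84° or 64.71°; the larger is 64.71°.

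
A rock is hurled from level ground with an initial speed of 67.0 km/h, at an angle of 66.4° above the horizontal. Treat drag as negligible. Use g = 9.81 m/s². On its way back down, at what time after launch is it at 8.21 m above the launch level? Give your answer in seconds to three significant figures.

2.90 s

Convert: 67.0 km/h = 67.0/3.6 = 18.61 m/s.
Resolve: vₓ = 18.61 cos 66.4° = 7.451 m/s and v_y0 = 18.61 sin 66.4° = 17.05 m/s.
Height y(t) = 17.05 t − 4.905 t² = 8.21 gives 4.905 t² − 17.05 t + 8.21 = 0.
Quadratic formula: t = (17.05 ± √129.78) / 9.81 = (17.05 ± 11.39) / 9.81 → t = 0.5772 s or 2.900 s.
The descending-branch root is 2.900 s.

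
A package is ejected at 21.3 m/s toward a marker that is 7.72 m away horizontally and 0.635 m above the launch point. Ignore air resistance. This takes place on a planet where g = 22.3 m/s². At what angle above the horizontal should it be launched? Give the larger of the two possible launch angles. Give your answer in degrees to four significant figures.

78.65°

Trajectory: y = x tanθ − g x² (1 + tan²θ)/(2v₀²). With x = 7.72, y = 0.635, v₀ = 21.3, g = 22.3:
1.465 tan²θ − 7.72 tanθ + (2.100) = 0.
tanθ = [7.72 ± √(7.72² − 4 × 1.465 × (2.100))] / (2 × 1.465) = (7.72 ± 6.877) / 2.929, giving tanθ = 0.2877 or 4.983.
θ = 16.05° or 78.65°; the larger is 78.65°.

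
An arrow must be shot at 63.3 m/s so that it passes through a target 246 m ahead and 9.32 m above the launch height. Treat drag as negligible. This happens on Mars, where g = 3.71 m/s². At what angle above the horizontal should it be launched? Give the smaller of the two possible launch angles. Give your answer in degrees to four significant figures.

Trajectory: y = x tanθ − g x² (1 + tan²θ)/(2v₀²). With x = 246, y = 9.32, v₀ = 63.3, g = 3.71:
28.02 tan²θ − 246 tanθ + (37.34) = 0.
tanθ = [246 ± √(246² − 4 × 28.02 × (37.34))] / (2 × 28.02) = (246 ± 237.3) / 56.03, giving tanθ = 0.1545 or 8.626.
θ = 8.782° or 83.39°; the smaller is 8.782°.

8.782°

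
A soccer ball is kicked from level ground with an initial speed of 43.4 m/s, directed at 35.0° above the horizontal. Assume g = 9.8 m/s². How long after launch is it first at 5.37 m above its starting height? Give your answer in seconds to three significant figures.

Resolve: vₓ = 43.40 cos 35.0° = 35.55 m/s and v_y0 = 43.40 sin 35.0° = 24.89 m/s.
Height y(t) = 24.89 t − 4.900 t² = 5.37 gives 4.900 t² − 24.89 t + 5.37 = 0.
t = [24.89 ± √(24.89² − 2·9.80·5.37)] / 9.80 = (24.89 ± 22.68) / 9.80, so t = 0.2258 s or t = 4.854 s.
The first (ascending) time is 0.2258 s.

0.226 s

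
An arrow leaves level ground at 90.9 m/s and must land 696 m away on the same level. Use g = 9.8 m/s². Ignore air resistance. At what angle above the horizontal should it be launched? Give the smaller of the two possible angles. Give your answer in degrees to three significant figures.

27.8°

From R = (v₀²/g) sin 2θ: sin 2θ = 9.80 × 696 / 8262.8 = 0.8255.
2θ = 55.64° or 180° − 55.64° = 124.4°, so θ = 27.82° or 62.18°.
The smaller angle is 27.82°.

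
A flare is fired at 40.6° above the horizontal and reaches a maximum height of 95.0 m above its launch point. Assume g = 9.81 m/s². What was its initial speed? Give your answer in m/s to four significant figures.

At the peak v_y = 0, so v_y0 = √(2gH) = √(2 × 9.81 × 95.0) = 43.17 m/s.
v_y0 = v₀ sin θ ⇒ v₀ = 43.17 / sin 40.6° = 66.34 m/s.

66.34 m/s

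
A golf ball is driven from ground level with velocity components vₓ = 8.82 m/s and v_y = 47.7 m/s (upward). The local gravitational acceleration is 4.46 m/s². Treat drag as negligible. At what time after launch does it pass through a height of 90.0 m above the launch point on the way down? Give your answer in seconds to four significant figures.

Require v_y0 t − ½ g t² = 90.0, i.e. 2.230 t² − 47.70 t + 90.0 = 0.
Quadratic formula: t = (47.70 ± √1472.5) / 4.46 = (47.70 ± 38.37) / 4.46 → t = 2.091 s or 19.30 s.
The descending-branch root is 19.30 s.

19.30 s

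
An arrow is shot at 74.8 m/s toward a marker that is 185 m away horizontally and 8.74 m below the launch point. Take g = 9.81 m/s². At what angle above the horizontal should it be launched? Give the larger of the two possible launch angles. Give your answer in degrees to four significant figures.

Trajectory: y = x tanθ − g x² (1 + tan²θ)/(2v₀²). With x = 185, y = −8.74, v₀ = 74.8, g = 9.81:
30.00 tan²θ − 185 tanθ + (21.26) = 0.
tanθ = [185 ± √(185² − 4 × 30.00 × (21.26))] / (2 × 30.00) = (185 ± 178.0) / 60.01, giving tanθ = 0.1172 or 6.049.
θ = 6.683° or 80.61°; the larger is 80.61°.

80.61°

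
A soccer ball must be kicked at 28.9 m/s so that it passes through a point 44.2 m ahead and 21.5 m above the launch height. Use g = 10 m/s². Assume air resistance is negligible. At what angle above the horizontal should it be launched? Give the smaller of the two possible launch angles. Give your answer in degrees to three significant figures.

46.0°

Trajectory: y = x tanθ − g x² (1 + tan²θ)/(2v₀²). With x = 44.2, y = 21.5, v₀ = 28.9, g = 10.0:
11.70 tan²θ − 44.2 tanθ + (33.20) = 0.
tanθ = [44.2 ± √(44.2² − 4 × 11.70 × (33.20))] / (2 × 11.70) = (44.2 ± 20.02) / 23.39, giving tanθ = 1.034 or 2.745.
θ = 45.95° or 69.99°; the smaller is 45.95°.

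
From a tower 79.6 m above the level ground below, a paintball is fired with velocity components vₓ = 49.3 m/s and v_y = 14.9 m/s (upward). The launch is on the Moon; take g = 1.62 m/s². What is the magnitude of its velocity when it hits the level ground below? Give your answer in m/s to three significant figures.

Vertical motion (up positive, ground at y = 0): 0.8100 t² − (14.90) t − 79.6 = 0, so t = (14.90 + √(14.90² + 2·1.62·79.6)) / 1.62 = (14.90 + 21.91) / 1.62 = 22.72 s.
Vertical velocity at impact: v_y = v_y0 − g t = 14.90 − 1.62 × 22.72 = −21.91 m/s.
Speed: |v| = √(vₓ² + v_y²) = √(49.30² + 21.91²) = 53.95 m/s.

53.9 m/s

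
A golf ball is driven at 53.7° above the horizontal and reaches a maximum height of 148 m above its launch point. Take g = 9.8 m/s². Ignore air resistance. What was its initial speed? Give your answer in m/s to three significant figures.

At the peak v_y = 0, so v_y0 = √(2gH) = √(2 × 9.80 × 148) = 53.86 m/s.
v_y0 = v₀ sin θ ⇒ v₀ = 53.86 / sin 53.7° = 66.83 m/s.

66.8 m/s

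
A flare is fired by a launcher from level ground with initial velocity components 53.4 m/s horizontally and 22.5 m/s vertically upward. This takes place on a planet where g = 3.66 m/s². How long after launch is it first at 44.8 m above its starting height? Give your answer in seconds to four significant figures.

2.499 s

Set y = v_y0 t − ½ g t² = 44.8: 1.830 t² − 22.50 t + 44.8 = 0.
t = [22.50 ± √(22.50² − 2·3.66·44.8)] / 3.66 = (22.50 ± 13.35) / 3.66, so t = 2.499 s or t = 9.796 s.
The first (ascending) time is 2.499 s.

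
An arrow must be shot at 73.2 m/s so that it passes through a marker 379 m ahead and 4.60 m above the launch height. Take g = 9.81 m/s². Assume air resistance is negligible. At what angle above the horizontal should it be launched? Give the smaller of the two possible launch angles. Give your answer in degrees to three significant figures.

22.8°

Trajectory: y = x tanθ − g x² (1 + tan²θ)/(2v₀²). With x = 379, y = 4.60, v₀ = 73.2, g = 9.81:
131.5 tan²θ − 379 tanθ + (136.1) = 0.
tanθ = [379 ± √(379² − 4 × 131.5 × (136.1))] / (2 × 131.5) = (379 ± 268.4) / 263.0, giving tanθ = 0.4204 or 2.462.
θ = 22.80° or 67.89°; the smaller is 22.80°.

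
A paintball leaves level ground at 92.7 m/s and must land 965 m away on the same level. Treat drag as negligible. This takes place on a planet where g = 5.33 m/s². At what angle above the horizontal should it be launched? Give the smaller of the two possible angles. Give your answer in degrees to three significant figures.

18.4°

Level-ground range R = v₀² sin(2θ)/g ⇒ sin(2θ) = gR/v₀² = 5.33 × 965 / 92.7² = 0.5985.
2θ = 36.77° or 180° − 36.77° = 143.2°, so θ = 18.38° or 71.62°.
The smaller angle is 18.38°.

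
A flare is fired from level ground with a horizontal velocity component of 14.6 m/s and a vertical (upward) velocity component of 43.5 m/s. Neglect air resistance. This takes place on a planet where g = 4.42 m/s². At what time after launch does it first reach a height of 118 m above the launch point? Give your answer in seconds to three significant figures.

3.25 s

Height y(t) = 43.50 t − 2.210 t² = 118 gives 2.210 t² − 43.50 t + 118 = 0.
t = [43.50 ± √(43.50² − 2·4.42·118)] / 4.42 = (43.50 ± 29.14) / 4.42, so t = 3.249 s or t = 16.43 s.
The first (ascending) time is 3.249 s.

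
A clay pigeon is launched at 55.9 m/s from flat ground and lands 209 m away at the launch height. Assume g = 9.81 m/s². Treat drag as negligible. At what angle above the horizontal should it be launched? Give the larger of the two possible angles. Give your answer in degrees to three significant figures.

R = v₀² sin 2θ / g gives sin 2θ = gR/v₀² = 9.81·209/55.9² = 0.6561.
2θ = 41.01° or 180° − 41.01° = 139.0°, so θ = 20.50° or 69.50°.
The larger angle is 69.50°.

69.5°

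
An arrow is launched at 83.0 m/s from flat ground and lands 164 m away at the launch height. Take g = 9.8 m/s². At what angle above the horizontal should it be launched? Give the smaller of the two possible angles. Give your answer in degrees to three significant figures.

6.75°

From R = (v₀²/g) sin 2θ: sin 2θ = 9.80 × 164 / 6889.0 = 0.2333.
2θ = 13.49° or 180° − 13.49° = 166.5°, so θ = 6.746° or 83.25°.
The smaller angle is 6.746°.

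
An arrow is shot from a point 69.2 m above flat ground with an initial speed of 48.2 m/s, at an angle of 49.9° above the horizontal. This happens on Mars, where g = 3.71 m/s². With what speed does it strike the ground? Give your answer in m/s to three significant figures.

vₓ = 48.20 cos 49.9° = 31.05 m/s; v_y0 = 48.20 sin 49.9° = 36.87 m/s.
With up positive and y = 0 at the ground: y(t) = 69.2 + (36.87) t − 1.855 t². Setting y = 0 and taking the positive root: t = [36.87 + √(36.87² + 2·3.71·69.2)] / 3.71 = (36.87 + 43.28) / 3.71 = 21.60 s.
Vertical velocity at impact: v_y = v_y0 − g t = 36.87 − 3.71 × 21.60 = −43.28 m/s.
Speed: |v| = √(vₓ² + v_y²) = √(31.05² + 43.28²) = 53.26 m/s.

53.3 m/s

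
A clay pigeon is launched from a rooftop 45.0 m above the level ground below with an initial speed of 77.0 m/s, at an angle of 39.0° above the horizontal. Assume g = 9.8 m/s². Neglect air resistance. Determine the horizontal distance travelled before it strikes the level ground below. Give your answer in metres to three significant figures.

643 m

Horizontal component vₓ = 77.00 cos 39.0° = 59.84 m/s; vertical v_y0 = 77.00 sin 39.0° = 48.46 m/s.
With up positive and y = 0 at the ground: y(t) = 45.0 + (48.46) t − 4.900 t². Setting y = 0 and taking the positive root: t = [48.46 + √(48.46² + 2·9.80·45.0)] / 9.80 = (48.46 + 56.83) / 9.80 = 10.74 s.
Horizontal distance: R = vₓ t = 59.84 × 10.74 = 642.9 m.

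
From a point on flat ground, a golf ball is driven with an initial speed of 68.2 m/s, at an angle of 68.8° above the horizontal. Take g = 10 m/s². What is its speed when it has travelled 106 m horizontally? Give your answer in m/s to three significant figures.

Components: vₓ = 68.20 cos 68.8° = 24.66 m/s, v_y0 = 68.20 sin 68.8° = 63.58 m/s.
x = vₓ t ⇒ t = 106/24.66 = 4.298 s.
Vertical velocity there: v_y = v_y0 − g t = 63.58 − 10.0 × 4.298 = 20.60 m/s.
Speed: √(vₓ² + v_y²) = √(24.66² + 20.60²) = 32.14 m/s.

32.1 m/s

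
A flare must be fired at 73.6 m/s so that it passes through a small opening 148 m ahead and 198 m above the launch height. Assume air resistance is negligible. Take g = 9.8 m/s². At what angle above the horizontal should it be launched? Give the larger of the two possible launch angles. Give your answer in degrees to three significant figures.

79.6°

Trajectory: y = x tanθ − g x² (1 + tan²θ)/(2v₀²). With x = 148, y = 198, v₀ = 73.6, g = 9.80:
19.81 tan²θ − 148 tanθ + (217.8) = 0.
tanθ = [148 ± √(148² − 4 × 19.81 × (217.8))] / (2 × 19.81) = (148 ± 68.13) / 39.63, giving tanθ = 2.016 or 5.454.
θ = 63.61° or 79.61°; the larger is 79.61°.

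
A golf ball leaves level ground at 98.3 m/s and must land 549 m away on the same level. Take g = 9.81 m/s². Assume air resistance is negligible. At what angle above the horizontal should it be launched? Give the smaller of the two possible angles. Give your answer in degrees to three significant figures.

Level-ground range R = v₀² sin(2θ)/g ⇒ sin(2θ) = gR/v₀² = 9.81 × 549 / 98.3² = 0.5574.
2θ = 33.87° or 180° − 33.87° = 146.1°, so θ = 16.94° or 73.06°.
The smaller angle is 16.94°.

16.9°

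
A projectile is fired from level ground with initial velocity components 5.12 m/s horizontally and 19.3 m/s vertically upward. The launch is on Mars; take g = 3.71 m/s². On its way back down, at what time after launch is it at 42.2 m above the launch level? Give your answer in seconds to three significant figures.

Require v_y0 t − ½ g t² = 42.2, i.e. 1.855 t² − 19.30 t + 42.2 = 0.
Quadratic formula: t = (19.30 ± √59.366) / 3.71 = (19.30 ± 7.705) / 3.71 → t = 3.125 s or 7.279 s.
The descending-branch root is 7.279 s.

7.28 s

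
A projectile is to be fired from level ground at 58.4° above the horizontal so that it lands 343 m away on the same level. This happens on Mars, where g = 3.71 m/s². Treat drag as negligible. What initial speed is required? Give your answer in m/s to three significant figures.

On level ground R = v₀² sin 2θ / g ⇒ v₀ = √(gR / sin 2θ).
v₀ = √(3.71 × 343 / sin 116.8°) = √(1273 / 0.8926) = √1425.7 = 37.76 m/s.

37.8 m/s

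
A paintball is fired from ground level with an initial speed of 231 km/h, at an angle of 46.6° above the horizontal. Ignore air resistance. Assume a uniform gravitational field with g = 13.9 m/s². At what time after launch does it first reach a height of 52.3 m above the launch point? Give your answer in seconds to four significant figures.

Convert: 231 km/h = 231/3.6 = 64.17 m/s.
Resolve: vₓ = 64.17 cos 46.6° = 44.09 m/s and v_y0 = 64.17 sin 46.6° = 46.62 m/s.
Height y(t) = 46.62 t − 6.950 t² = 52.3 gives 6.950 t² − 46.62 t + 52.3 = 0.
t = [46.62 ± √(46.62² − 2·13.9·52.3)] / 13.9 = (46.62 ± 26.83) / 13.9, so t = 1.424 s or t = 5.284 s.
The first (ascending) time is 1.424 s.

1.424 s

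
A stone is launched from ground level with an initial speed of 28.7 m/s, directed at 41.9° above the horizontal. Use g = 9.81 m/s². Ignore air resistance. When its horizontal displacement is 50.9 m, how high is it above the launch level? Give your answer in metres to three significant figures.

vₓ = 28.70 cos 41.9° = 21.36 m/s; v_y0 = 28.70 sin 41.9° = 19.17 m/s.
At x = 50.9 m, t = x/vₓ = 50.9/21.36 = 2.383 s.
Height: y = v_y0 t − ½ g t² = 19.17 × 2.383 − 4.905 × 2.383² = 45.67 − 27.85 = 17.82 m.

17.8 m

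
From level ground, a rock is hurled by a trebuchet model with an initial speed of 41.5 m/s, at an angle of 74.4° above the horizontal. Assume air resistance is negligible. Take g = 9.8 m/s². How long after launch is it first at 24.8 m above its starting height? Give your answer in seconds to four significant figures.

Components: vₓ = 41.50 cos 74.4° = 11.16 m/s, v_y0 = 41.50 sin 74.4° = 39.97 m/s.
Require v_y0 t − ½ g t² = 24.8, i.e. 4.900 t² − 39.97 t + 24.8 = 0.
Quadratic formula: t = (39.97 ± √1111.6) / 9.80 = (39.97 ± 33.34) / 9.80 → t = 0.6766 s or 7.481 s.
The first (ascending) time is 0.6766 s.

0.6766 s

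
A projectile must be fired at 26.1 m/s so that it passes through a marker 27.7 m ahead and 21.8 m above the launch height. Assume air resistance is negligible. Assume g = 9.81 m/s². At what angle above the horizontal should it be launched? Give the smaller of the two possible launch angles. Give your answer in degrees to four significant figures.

53.47°

Trajectory: y = x tanθ − g x² (1 + tan²θ)/(2v₀²). With x = 27.7, y = 21.8, v₀ = 26.1, g = 9.81:
5.525 tan²θ − 27.7 tanθ + (27.32) = 0.
tanθ = [27.7 ± √(27.7² − 4 × 5.525 × (27.32))] / (2 × 5.525) = (27.7 ± 12.78) / 11.05, giving tanθ = 1.350 or 3.664.
θ = 53.47° or 74.73°; the smaller is 53.47°.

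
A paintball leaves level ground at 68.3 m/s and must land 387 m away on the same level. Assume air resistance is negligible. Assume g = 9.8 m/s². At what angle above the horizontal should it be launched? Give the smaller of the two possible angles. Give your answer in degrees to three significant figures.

27.2°

R = v₀² sin 2θ / g gives sin 2θ = gR/v₀² = 9.80·387/68.3² = 0.8130.
2θ = 54.39° or 180° − 54.39° = 125.6°, so θ = 27.20° or 62.80°.
The smaller angle is 27.20°.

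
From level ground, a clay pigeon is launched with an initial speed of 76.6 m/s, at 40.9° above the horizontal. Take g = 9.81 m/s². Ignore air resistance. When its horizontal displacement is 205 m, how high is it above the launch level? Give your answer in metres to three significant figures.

vₓ = 76.60 cos 40.9° = 57.90 m/s; v_y0 = 76.60 sin 40.9° = 50.15 m/s.
Time to reach x = 205 m: t = x/vₓ = 205/57.90 = 3.541 s.
Height: y = v_y0 t − ½ g t² = 50.15 × 3.541 − 4.905 × 3.541² = 177.6 − 61.49 = 116.1 m.

116 m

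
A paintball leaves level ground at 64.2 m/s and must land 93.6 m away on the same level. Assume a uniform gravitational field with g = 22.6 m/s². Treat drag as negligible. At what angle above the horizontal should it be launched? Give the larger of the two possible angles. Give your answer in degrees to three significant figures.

74.6°

R = v₀² sin 2θ / g gives sin 2θ = gR/v₀² = 22.6·93.6/64.2² = 0.5132.
2θ = 30.88° or 180° − 30.88° = 149.1°, so θ = 15.44° or 74.56°.
The larger angle is 74.56°.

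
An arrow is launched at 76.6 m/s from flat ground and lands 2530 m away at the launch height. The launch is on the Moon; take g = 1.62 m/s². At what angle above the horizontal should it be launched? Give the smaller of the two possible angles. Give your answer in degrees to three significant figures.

From R = (v₀²/g) sin 2θ: sin 2θ = 1.62 × 2530 / 5867.6 = 0.6985.
2θ = 44.31° or 180° − 44.31° = 135.7°, so θ = 22.15° or 67.85°.
The smaller angle is 22.15°.

22.2°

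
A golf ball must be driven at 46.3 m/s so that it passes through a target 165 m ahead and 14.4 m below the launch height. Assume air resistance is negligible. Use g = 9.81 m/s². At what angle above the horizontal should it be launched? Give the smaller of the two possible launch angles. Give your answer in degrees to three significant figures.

Trajectory: y = x tanθ − g x² (1 + tan²θ)/(2v₀²). With x = 165, y = −14.4, v₀ = 46.3, g = 9.81:
62.29 tan²θ − 165 tanθ + (47.89) = 0.
tanθ = [165 ± √(165² − 4 × 62.29 × (47.89))] / (2 × 62.29) = (165 ± 123.7) / 124.6, giving tanθ = 0.3318 or 2.317.
θ = 18.36° or 66.65°; the smaller is 18.36°.

18.4°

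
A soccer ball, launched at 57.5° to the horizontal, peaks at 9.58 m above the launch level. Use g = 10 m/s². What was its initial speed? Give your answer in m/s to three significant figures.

At the peak v_y = 0, so v_y0 = √(2gH) = √(2 × 10.0 × 9.58) = 13.84 m/s.
v_y0 = v₀ sin θ ⇒ v₀ = 13.84 / sin 57.5° = 16.41 m/s.

16.4 m/s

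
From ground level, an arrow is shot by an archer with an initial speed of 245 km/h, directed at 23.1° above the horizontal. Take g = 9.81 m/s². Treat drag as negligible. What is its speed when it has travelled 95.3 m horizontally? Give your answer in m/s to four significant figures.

Convert: 245 km/h = 245/3.6 = 68.06 m/s.
Resolve: vₓ = 68.06 cos 23.1° = 62.60 m/s and v_y0 = 68.06 sin 23.1° = 26.70 m/s.
x = vₓ t ⇒ t = 95.3/62.60 = 1.522 s.
Vertical velocity there: v_y = v_y0 − g t = 26.70 − 9.81 × 1.522 = 11.77 m/s.
Speed: √(vₓ² + v_y²) = √(62.60² + 11.77²) = 63.70 m/s.

63.70 m/s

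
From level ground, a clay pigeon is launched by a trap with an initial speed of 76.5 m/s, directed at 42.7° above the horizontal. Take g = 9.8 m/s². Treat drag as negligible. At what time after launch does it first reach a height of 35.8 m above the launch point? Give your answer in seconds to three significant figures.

0.742 s

Components: vₓ = 76.50 cos 42.7° = 56.22 m/s, v_y0 = 76.50 sin 42.7° = 51.88 m/s.
Set y = v_y0 t − ½ g t² = 35.8: 4.900 t² − 51.88 t + 35.8 = 0.
t = [51.88 ± √(51.88² − 2·9.80·35.8)] / 9.80 = (51.88 ± 44.61) / 9.80, so t = 0.7421 s or t = 9.846 s.
The first (ascending) time is 0.7421 s.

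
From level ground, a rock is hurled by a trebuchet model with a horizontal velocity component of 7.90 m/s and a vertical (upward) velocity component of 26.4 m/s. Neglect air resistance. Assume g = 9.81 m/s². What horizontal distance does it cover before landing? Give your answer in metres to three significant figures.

42.5 m

Time aloft: T = 2 v_y0 / g = 2 × 26.40 / 9.81 = 5.382 s.
Range: R = vₓ T = 7.900 × 5.382 = 42.52 m.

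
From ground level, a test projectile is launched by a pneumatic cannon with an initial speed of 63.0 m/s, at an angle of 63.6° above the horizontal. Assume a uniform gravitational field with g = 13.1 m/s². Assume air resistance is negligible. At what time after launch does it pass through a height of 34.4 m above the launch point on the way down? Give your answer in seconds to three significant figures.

vₓ = 63.00 cos 63.6° = 28.01 m/s; v_y0 = 63.00 sin 63.6° = 56.43 m/s.
Height y(t) = 56.43 t − 6.550 t² = 34.4 gives 6.550 t² − 56.43 t + 34.4 = 0.
t = [56.43 ± √(56.43² − 2·13.1·34.4)] / 13.1 = (56.43 ± 47.78) / 13.1, so t = 0.6602 s or t = 7.955 s.
The descending-branch root is 7.955 s.

7.96 s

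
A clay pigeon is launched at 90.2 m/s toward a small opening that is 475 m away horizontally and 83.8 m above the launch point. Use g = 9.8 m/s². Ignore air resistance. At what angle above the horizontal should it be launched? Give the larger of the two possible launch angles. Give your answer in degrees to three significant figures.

Trajectory: y = x tanθ − g x² (1 + tan²θ)/(2v₀²). With x = 475, y = 83.8, v₀ = 90.2, g = 9.80:
135.9 tan²θ − 475 tanθ + (219.7) = 0.
tanθ = [475 ± √(475² − 4 × 135.9 × (219.7))] / (2 × 135.9) = (475 ± 325.9) / 271.8, giving tanθ = 0.5486 or 2.947.
θ = 28.75° or 71.26°; the larger is 71.26°.

71.3°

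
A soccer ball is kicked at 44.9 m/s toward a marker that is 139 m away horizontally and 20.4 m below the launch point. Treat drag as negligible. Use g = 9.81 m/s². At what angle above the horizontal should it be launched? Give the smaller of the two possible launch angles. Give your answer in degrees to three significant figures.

11.6°

Trajectory: y = x tanθ − g x² (1 + tan²θ)/(2v₀²). With x = 139, y = −20.4, v₀ = 44.9, g = 9.81:
47.01 tan²θ − 139 tanθ + (26.61) = 0.
tanθ = [139 ± √(139² − 4 × 47.01 × (26.61))] / (2 × 47.01) = (139 ± 119.7) / 94.02, giving tanθ = 0.2057 or 2.751.
θ = 11.63° or 70.02°; the smaller is 11.63°.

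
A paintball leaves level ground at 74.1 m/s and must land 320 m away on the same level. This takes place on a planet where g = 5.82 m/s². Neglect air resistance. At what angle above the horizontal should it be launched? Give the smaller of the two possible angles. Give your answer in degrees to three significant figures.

9.91°

Level-ground range R = v₀² sin(2θ)/g ⇒ sin(2θ) = gR/v₀² = 5.82 × 320 / 74.1² = 0.3392.
2θ = 19.83° or 180° − 19.83° = 160.2°, so θ = 9.914° or 80.09°.
The smaller angle is 9.914°.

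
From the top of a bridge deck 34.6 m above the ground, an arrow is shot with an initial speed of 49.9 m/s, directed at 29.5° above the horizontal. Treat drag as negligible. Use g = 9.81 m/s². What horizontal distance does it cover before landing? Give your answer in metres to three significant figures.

267 m

Components: vₓ = 49.90 cos 29.5° = 43.43 m/s, v_y0 = 49.90 sin 29.5° = 24.57 m/s.
Vertical motion (up positive, ground at y = 0): 4.905 t² − (24.57) t − 34.6 = 0, so t = (24.57 + √(24.57² + 2·9.81·34.6)) / 9.81 = (24.57 + 35.81) / 9.81 = 6.156 s.
Horizontal distance: R = vₓ t = 43.43 × 6.156 = 267.3 m.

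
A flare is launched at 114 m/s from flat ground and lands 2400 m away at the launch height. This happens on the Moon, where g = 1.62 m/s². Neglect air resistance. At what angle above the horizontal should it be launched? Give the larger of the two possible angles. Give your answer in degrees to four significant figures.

81.30°

From R = (v₀²/g) sin 2θ: sin 2θ = 1.62 × 2400 / 12996 = 0.2992.
2θ = 17.41° or 180° − 17.41° = 162.6°, so θ = 8.704° or 81.30°.
The larger angle is 81.30°.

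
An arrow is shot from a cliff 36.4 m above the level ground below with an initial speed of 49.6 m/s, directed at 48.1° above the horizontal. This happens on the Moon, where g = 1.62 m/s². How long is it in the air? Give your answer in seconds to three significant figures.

vₓ = 49.60 cos 48.1° = 33.12 m/s; v_y0 = 49.60 sin 48.1° = 36.92 m/s.
With up positive and y = 0 at the ground: y(t) = 36.4 + (36.92) t − 0.8100 t². Setting y = 0 and taking the positive root: t = [36.92 + √(36.92² + 2·1.62·36.4)] / 1.62 = (36.92 + 38.48) / 1.62 = 46.54 s.

46.5 s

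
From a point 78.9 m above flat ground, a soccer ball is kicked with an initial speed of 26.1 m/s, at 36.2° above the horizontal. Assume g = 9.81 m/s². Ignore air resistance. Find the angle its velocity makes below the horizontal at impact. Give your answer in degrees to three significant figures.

vₓ = 26.10 cos 36.2° = 21.06 m/s; v_y0 = 26.10 sin 36.2° = 15.41 m/s.
The projectile lands when y = 78.9 + (15.41) t − ½·9.81·t² = 0. Positive root: t = (15.41 + √(15.41² + 2·9.81·78.9)) / 9.81 = (15.41 + 42.26) / 9.81 = 5.879 s.
At impact: v_y = v_y0 − g t = −42.26 m/s; vₓ = 21.06 m/s.
Angle below horizontal: arctan(|v_y|/vₓ) = arctan(42.26/21.06) = 63.51°.

63.5°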